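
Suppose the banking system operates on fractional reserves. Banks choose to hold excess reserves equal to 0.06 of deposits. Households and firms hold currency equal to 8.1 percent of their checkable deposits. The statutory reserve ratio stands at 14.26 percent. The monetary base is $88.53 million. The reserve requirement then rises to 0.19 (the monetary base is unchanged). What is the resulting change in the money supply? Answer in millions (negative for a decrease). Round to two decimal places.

Initially m₁ = (1 + 0.081) / (0.1426 + 0.06 + 0.081) ≈ 3.81171, so M₁ = 3.81171 × 88.53 ≈ 337.4507 million.
After the change m₂ = (1 + 0.081) / (0.19 + 0.06 + 0.081) ≈ 3.26586, so M₂ = 3.26586 × 88.53 ≈ 289.1266 million.
ΔM = M₂ − M₁ = 289.1266 − 337.4507 = -48.3241 million.

-48.32 million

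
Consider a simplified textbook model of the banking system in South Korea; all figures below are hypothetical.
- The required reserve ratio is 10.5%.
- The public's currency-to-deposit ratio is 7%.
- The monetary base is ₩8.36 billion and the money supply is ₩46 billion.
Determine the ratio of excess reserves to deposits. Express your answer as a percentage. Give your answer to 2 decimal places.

Using m = M/MB = 46/8.36 ≈ 5.502392. Since m = (1 + c)/(c + rr + e), the denominator satisfies c + rr + e = (1 + c)/m = (1 + 0.07) / 5.502392 ≈ 0.194461.
With c = 0.07 and rr = 0.105, the ratio of excess reserves to deposits is 0.194461 − 0.07 − 0.105 = 0.019461.

1.95%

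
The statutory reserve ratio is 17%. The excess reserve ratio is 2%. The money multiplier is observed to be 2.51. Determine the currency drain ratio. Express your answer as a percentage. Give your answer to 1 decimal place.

34.6%

Using m = 2.51. From m = (1 + c)/(c + rr + e), rearranging gives 1 + c = m·(c + rr + e), so c·(1 − m) = m·(rr + e) − 1.
Hence c = [m·(rr + e) − 1]/(1 − m) = [2.51 × (0.17 + 0.02) − 1] / (1 − 2.51) ≈ 0.346424.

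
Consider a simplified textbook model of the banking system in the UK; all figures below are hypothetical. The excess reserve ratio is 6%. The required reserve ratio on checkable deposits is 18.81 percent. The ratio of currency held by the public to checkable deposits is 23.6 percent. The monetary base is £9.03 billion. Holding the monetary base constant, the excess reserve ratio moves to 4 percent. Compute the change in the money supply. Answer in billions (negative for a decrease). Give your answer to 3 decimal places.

Initially m₁ = (1 + 0.236) / (0.1881 + 0.06 + 0.236) ≈ 2.55319, so M₁ = 2.55319 × 9.03 ≈ 23.0553 billion.
After the change m₂ = (1 + 0.236) / (0.1881 + 0.04 + 0.236) ≈ 2.66322, so M₂ = 2.66322 × 9.03 ≈ 24.0489 billion.
ΔM = M₂ − M₁ = 24.0489 − 23.0553 = 0.9936 billion.

£0.994 billion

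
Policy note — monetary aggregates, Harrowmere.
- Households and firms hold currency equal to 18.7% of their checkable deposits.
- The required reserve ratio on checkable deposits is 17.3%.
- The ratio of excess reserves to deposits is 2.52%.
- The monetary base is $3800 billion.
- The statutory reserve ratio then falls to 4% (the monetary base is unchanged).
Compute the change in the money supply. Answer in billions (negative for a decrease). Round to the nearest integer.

$6175 billion

Initially m₁ = (1 + 0.187) / (0.173 + 0.0252 + 0.187) ≈ 3.08152, so M₁ = 3.08152 × 3800 = 11709.776 billion.
After the change m₂ = (1 + 0.187) / (0.04 + 0.0252 + 0.187) ≈ 4.70658, so M₂ = 4.70658 × 3800 = 17885.004 billion.
ΔM = M₂ − M₁ = 17885.004 − 11709.776 = 6175.228 billion.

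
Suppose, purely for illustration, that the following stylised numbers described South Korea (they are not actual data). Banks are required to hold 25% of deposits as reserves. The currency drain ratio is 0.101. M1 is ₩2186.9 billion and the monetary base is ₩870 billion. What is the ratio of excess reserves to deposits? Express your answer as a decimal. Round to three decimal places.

0.087

Using m = M/MB = 2186.9/870 ≈ 2.513678. Since m = (1 + c)/(c + rr + e), the denominator satisfies c + rr + e = (1 + c)/m = (1 + 0.101) / 2.513678 ≈ 0.438004.
With c = 0.101 and rr = 0.25, the ratio of excess reserves to deposits is 0.438004 − 0.101 − 0.25 = 0.087004.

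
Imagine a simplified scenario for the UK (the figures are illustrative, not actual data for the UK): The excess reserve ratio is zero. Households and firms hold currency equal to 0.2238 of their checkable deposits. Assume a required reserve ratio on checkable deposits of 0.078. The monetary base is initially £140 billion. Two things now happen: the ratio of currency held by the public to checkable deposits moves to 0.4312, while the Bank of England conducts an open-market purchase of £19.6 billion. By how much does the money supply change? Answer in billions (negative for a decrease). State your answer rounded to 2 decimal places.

-119.12 billion

Before: m₁ = (1 + 0.2238) / (0.078 + 0.2238) ≈ 4.055003, MB₁ = 140, so M₁ = 4.055003 × 140 ≈ 567.7004 billion.
After: m₂ = (1 + 0.4312) / (0.078 + 0.4312) ≈ 2.810683, MB₂ = 140 + 19.6 = 159.6, so M₂ = 2.810683 × 159.6 ≈ 448.585 billion.
ΔM = M₂ − M₁ = 448.585 − 567.7004 = -119.1154 billion.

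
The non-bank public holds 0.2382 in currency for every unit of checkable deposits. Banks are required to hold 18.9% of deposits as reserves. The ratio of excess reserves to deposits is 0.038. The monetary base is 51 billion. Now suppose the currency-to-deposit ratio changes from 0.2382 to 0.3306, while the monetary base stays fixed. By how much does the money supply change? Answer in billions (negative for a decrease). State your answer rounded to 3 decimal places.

Initially m₁ = (1 + 0.2382) / (0.189 + 0.038 + 0.2382) ≈ 2.661651, so M₁ = 2.661651 × 51 ≈ 135.7442 billion.
After the change m₂ = (1 + 0.3306) / (0.189 + 0.038 + 0.3306) ≈ 2.386298, so M₂ = 2.386298 × 51 ≈ 121.7012 billion.
ΔM = M₂ − M₁ = 121.7012 − 135.7442 = -14.043 billion.

-14.043 billion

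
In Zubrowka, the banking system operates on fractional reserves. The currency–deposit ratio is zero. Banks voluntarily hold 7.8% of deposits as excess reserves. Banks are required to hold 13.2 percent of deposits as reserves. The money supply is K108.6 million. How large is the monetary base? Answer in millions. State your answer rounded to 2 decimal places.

K22.81 million

The money multiplier is m = 1 / (rr + e) = 1 / (0.132 + 0.078) ≈ 4.761905.
MB = M / m = 108.6 / 4.761905 ≈ 22.806 million.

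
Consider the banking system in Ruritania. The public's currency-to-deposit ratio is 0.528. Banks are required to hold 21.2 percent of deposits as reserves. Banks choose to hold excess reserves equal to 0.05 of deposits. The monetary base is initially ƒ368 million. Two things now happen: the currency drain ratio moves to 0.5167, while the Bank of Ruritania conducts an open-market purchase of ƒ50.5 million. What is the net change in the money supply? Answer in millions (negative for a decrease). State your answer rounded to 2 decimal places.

ƒ103.35 million

Before: m₁ = (1 + 0.528) / (0.212 + 0.05 + 0.528) ≈ 1.934177, MB₁ = 368, so M₁ = 1.934177 × 368 ≈ 711.7771 million.
After: m₂ = (1 + 0.5167) / (0.212 + 0.05 + 0.5167) ≈ 1.947733, MB₂ = 368 + 50.5 = 418.5, so M₂ = 1.947733 × 418.5 ≈ 815.1263 million.
ΔM = M₂ − M₁ = 815.1263 − 711.7771 = 103.3492 million.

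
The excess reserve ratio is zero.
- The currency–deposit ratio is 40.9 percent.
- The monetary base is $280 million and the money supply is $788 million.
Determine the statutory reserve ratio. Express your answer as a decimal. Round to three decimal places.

Using m = M/MB = 788/280 ≈ 2.814286. Since m = (1 + c)/(c + rr + e), the denominator satisfies c + rr + e = (1 + c)/m = (1 + 0.409) / 2.814286 ≈ 0.500660.
With c = 0.409 and e = 0, the statutory reserve ratio is 0.500660 − 0.409 − 0 = 0.09166.

0.092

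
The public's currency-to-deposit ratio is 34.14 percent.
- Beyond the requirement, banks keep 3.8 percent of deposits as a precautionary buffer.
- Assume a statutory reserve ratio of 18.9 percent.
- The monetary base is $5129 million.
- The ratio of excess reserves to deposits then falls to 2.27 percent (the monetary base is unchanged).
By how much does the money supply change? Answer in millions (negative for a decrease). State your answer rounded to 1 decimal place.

Initially m₁ = (1 + 0.3414) / (0.189 + 0.038 + 0.3414) ≈ 2.359958, so M₁ = 2.359958 × 5129 ≈ 12104.2246 million.
After the change m₂ = (1 + 0.3414) / (0.189 + 0.0227 + 0.3414) ≈ 2.425240, so M₂ = 2.425240 × 5129 ≈ 12439.056 million.
ΔM = M₂ − M₁ = 12439.056 − 12104.2246 = 334.8314 million.

$334.8 million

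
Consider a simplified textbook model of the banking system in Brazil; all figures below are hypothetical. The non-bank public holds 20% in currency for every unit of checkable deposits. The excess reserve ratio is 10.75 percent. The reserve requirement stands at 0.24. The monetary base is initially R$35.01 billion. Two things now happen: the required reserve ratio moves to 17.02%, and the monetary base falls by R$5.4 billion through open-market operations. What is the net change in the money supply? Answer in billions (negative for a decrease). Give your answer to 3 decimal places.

Before: m₁ = (1 + 0.2) / (0.24 + 0.1075 + 0.2) ≈ 2.191781, MB₁ = 35.01, so M₁ = 2.191781 × 35.01 ≈ 76.7343 billion.
After: m₂ = (1 + 0.2) / (0.1702 + 0.1075 + 0.2) ≈ 2.512037, MB₂ = 35.01 − 5.4 = 29.61, so M₂ = 2.512037 × 29.61 ≈ 74.3814 billion.
ΔM = M₂ − M₁ = 74.3814 − 76.7343 = -2.3529 billion.

-2.353 billion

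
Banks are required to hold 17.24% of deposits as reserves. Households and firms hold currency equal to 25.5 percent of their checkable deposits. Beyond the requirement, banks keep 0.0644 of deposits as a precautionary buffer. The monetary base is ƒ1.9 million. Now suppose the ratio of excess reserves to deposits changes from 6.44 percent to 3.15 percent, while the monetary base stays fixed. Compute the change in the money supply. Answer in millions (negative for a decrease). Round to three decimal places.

ƒ0.348 million

Initially m₁ = (1 + 0.255) / (0.1724 + 0.0644 + 0.255) ≈ 2.55185, so M₁ = 2.55185 × 1.9 ≈ 4.8485 million.
After the change m₂ = (1 + 0.255) / (0.1724 + 0.0315 + 0.255) ≈ 2.73480, so M₂ = 2.73480 × 1.9 ≈ 5.1961 million.
ΔM = M₂ − M₁ = 5.1961 − 4.8485 = 0.3476 million.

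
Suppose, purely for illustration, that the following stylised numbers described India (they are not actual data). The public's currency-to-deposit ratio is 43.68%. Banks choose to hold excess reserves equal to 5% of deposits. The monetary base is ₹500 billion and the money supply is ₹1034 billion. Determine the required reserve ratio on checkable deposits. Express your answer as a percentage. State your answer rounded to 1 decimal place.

20.8%

Using m = M/MB = 1034/500 = 2.068000. Since m = (1 + c)/(c + rr + e), the denominator satisfies c + rr + e = (1 + c)/m = (1 + 0.4368) / 2.068000 ≈ 0.694778.
With c = 0.4368 and e = 0.05, the required reserve ratio on checkable deposits is 0.694778 − 0.4368 − 0.05 = 0.207978.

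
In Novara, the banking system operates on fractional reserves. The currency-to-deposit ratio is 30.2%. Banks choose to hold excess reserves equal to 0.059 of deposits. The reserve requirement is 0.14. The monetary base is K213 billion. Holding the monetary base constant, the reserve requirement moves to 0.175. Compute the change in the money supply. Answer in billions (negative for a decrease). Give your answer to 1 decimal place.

-36.1 billion

Initially m₁ = (1 + 0.302) / (0.14 + 0.059 + 0.302) ≈ 2.59880, so M₁ = 2.59880 × 213 = 553.5444 billion.
After the change m₂ = (1 + 0.302) / (0.175 + 0.059 + 0.302) ≈ 2.42910, so M₂ = 2.42910 × 213 = 517.3983 billion.
ΔM = M₂ − M₁ = 517.3983 − 553.5444 = -36.1461 billion.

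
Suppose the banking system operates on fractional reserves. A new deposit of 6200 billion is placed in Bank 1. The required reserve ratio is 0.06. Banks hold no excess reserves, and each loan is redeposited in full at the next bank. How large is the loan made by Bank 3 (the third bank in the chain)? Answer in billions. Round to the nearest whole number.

5150 billion

Each bank lends a fraction (1 − rr) = 0.9400 of the deposit it receives, so Bank 3 receives 6200·0.9400^2 and lends 6200·0.9400^3 = 5149.6208 billion.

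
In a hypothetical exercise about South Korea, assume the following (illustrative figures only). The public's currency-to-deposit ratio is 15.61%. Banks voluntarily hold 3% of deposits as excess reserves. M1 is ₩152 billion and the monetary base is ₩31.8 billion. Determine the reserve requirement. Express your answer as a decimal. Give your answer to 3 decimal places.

0.056

Using m = M/MB = 152/31.8 ≈ 4.779874. Since m = (1 + c)/(c + rr + e), the denominator satisfies c + rr + e = (1 + c)/m = (1 + 0.1561) / 4.779874 ≈ 0.241868.
With c = 0.1561 and e = 0.03, the reserve requirement is 0.241868 − 0.1561 − 0.03 = 0.055768.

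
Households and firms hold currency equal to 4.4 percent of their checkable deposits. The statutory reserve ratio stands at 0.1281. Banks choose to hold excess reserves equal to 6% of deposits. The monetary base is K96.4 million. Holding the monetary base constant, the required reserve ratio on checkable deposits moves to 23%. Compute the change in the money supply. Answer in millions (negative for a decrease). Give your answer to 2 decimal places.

-132.29 million

Initially m₁ = (1 + 0.044) / (0.1281 + 0.06 + 0.044) ≈ 4.49806, so M₁ = 4.49806 × 96.4 ≈ 433.613 million.
After the change m₂ = (1 + 0.044) / (0.23 + 0.06 + 0.044) ≈ 3.12575, so M₂ = 3.12575 × 96.4 = 301.3223 million.
ΔM = M₂ − M₁ = 301.3223 − 433.613 = -132.2907 million.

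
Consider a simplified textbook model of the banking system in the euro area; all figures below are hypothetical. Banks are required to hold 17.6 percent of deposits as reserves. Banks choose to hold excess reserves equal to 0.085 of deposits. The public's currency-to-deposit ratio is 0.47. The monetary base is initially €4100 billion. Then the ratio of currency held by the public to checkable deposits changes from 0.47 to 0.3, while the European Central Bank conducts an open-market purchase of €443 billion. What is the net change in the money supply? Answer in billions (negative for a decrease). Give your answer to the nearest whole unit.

Before: m₁ = (1 + 0.47) / (0.176 + 0.085 + 0.47) ≈ 2.01094, MB₁ = 4100, so M₁ = 2.01094 × 4100 = 8244.854 billion.
After: m₂ = (1 + 0.3) / (0.176 + 0.085 + 0.3) ≈ 2.31729, MB₂ = 4100 + 443 = 4543, so M₂ = 2.31729 × 4543 ≈ 10527.4485 billion.
ΔM = M₂ − M₁ = 10527.4485 − 8244.854 = 2282.5945 billion.

€2283 billion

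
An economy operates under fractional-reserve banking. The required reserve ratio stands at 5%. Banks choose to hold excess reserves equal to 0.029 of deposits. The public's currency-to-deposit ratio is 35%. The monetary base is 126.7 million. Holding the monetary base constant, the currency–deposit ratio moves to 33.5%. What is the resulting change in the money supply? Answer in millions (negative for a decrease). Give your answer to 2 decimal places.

9.86 million

Initially m₁ = (1 + 0.35) / (0.05 + 0.029 + 0.35) ≈ 3.146853, so M₁ = 3.146853 × 126.7 ≈ 398.7063 million.
After the change m₂ = (1 + 0.335) / (0.05 + 0.029 + 0.335) ≈ 3.224638, so M₂ = 3.224638 × 126.7 ≈ 408.5616 million.
ΔM = M₂ − M₁ = 408.5616 − 398.7063 = 9.8553 million.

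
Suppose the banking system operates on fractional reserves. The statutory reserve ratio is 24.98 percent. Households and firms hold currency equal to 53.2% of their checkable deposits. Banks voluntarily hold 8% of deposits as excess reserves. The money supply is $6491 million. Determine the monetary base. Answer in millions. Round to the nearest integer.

The money multiplier is m = (1 + c) / (rr + e + c) = (1 + 0.532) / (0.2498 + 0.08 + 0.532) ≈ 1.77767.
MB = M / m = 6491 / 1.77767 ≈ 3651.4089 million.

$3651 million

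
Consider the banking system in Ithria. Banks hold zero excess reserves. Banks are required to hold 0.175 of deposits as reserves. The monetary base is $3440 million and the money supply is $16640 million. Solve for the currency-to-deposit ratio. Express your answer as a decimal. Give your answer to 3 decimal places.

0.040

Using m = M/MB = 16640/3440 ≈ 4.837209. From m = (1 + c)/(c + rr + e), rearranging gives 1 + c = m·(c + rr + e), so c·(1 − m) = m·(rr + e) − 1.
Hence c = [m·(rr + e) − 1]/(1 − m) = [4.837209 × (0.175 + 0) − 1] / (1 − 4.837209) ≈ 0.040000.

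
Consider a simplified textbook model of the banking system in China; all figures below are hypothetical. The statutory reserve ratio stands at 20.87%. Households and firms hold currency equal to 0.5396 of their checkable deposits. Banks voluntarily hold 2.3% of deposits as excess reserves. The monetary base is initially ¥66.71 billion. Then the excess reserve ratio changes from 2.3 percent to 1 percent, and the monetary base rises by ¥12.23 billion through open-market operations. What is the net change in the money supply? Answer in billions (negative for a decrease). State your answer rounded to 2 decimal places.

¥27.11 billion

Before: m₁ = (1 + 0.5396) / (0.2087 + 0.023 + 0.5396) ≈ 1.99611, MB₁ = 66.71, so M₁ = 1.99611 × 66.71 ≈ 133.1605 billion.
After: m₂ = (1 + 0.5396) / (0.2087 + 0.01 + 0.5396) ≈ 2.03033, MB₂ = 66.71 + 12.23 = 78.94, so M₂ = 2.03033 × 78.94 ≈ 160.2743 billion.
ΔM = M₂ − M₁ = 160.2743 − 133.1605 = 27.1138 billion.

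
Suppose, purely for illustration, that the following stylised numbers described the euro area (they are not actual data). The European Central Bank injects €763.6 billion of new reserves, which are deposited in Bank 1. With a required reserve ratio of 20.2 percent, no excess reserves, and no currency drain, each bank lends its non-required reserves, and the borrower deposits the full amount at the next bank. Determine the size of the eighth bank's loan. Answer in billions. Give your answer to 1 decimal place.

€125.6 billion

Each bank lends a fraction (1 − rr) = 0.7980 of the deposit it receives, so Bank 8 receives 763.6·0.7980^7 and lends 763.6·0.7980^8 ≈ 125.5709 billion.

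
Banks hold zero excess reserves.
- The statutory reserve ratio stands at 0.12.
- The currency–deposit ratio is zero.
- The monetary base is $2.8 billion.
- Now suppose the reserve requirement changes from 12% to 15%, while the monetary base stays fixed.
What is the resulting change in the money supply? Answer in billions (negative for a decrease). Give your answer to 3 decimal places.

Initially m₁ = 1 / (0.12) ≈ 8.33333, so M₁ = 8.33333 × 2.8 ≈ 23.3333 billion.
After the change m₂ = 1 / (0.15) ≈ 6.66667, so M₂ = 6.66667 × 2.8 ≈ 18.6667 billion.
ΔM = M₂ − M₁ = 18.6667 − 23.3333 = -4.6666 billion.

-4.667 billion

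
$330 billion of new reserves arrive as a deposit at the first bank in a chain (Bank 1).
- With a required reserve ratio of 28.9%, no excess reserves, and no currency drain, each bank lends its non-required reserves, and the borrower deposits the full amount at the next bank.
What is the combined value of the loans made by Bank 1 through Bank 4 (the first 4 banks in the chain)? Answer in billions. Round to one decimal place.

Bank i lends (1 − rr)^i of the original deposit: Bank 1 lends 330·0.7110 = 234.6300, Bank 2 lends 330·0.7110² ≈ 166.8219, and so on.
Summing a geometric series: total = 330·[0.7110·(1 − 0.7110^4) / (1 − 0.7110)] ≈ 604.3943 billion.

$604.4 billion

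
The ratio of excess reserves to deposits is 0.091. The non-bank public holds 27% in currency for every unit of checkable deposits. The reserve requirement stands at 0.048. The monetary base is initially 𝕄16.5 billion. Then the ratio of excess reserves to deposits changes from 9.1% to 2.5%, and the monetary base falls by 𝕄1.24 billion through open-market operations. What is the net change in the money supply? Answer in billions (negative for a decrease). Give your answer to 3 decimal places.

Before: m₁ = (1 + 0.27) / (0.048 + 0.091 + 0.27) ≈ 3.105134, MB₁ = 16.5, so M₁ = 3.105134 × 16.5 ≈ 51.2347 billion.
After: m₂ = (1 + 0.27) / (0.048 + 0.025 + 0.27) ≈ 3.702624, MB₂ = 16.5 − 1.24 = 15.26, so M₂ = 3.702624 × 15.26 ≈ 56.502 billion.
ΔM = M₂ − M₁ = 56.502 − 51.2347 = 5.2673 billion.

𝕄5.267 billion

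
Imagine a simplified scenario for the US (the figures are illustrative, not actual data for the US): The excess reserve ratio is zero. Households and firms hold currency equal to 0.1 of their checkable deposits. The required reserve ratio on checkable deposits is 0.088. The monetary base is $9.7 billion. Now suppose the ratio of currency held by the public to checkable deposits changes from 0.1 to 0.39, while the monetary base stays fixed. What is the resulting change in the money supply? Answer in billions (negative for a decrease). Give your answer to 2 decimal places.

Initially m₁ = (1 + 0.1) / (0.088 + 0.1) ≈ 5.8511, so M₁ = 5.8511 × 9.7 ≈ 56.7557 billion.
After the change m₂ = (1 + 0.39) / (0.088 + 0.39) ≈ 2.9079, so M₂ = 2.9079 × 9.7 ≈ 28.2066 billion.
ΔM = M₂ − M₁ = 28.2066 − 56.7557 = -28.5491 billion.

-28.55 billion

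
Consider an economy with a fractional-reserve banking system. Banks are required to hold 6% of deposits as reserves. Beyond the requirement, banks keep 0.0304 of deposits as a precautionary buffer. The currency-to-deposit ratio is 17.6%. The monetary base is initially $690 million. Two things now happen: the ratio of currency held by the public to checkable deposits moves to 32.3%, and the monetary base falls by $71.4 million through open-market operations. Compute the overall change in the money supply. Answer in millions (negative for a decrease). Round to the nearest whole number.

-1066 million

Before: m₁ = (1 + 0.176) / (0.06 + 0.0304 + 0.176) ≈ 4.4144, MB₁ = 690, so M₁ = 4.4144 × 690 = 3045.936 million.
After: m₂ = (1 + 0.323) / (0.06 + 0.0304 + 0.323) ≈ 3.2003, MB₂ = 690 − 71.4 = 618.6, so M₂ = 3.2003 × 618.6 ≈ 1979.7056 million.
ΔM = M₂ − M₁ = 1979.7056 − 3045.936 = -1066.2304 million.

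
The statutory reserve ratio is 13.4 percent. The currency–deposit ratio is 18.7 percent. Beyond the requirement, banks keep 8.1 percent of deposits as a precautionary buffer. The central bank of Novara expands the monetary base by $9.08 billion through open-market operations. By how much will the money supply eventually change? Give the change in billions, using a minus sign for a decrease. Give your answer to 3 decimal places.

The money multiplier is m = (1 + c) / (rr + e + c) = (1 + 0.187) / (0.134 + 0.081 + 0.187) ≈ 2.95274.
The purchase adds 9.08 billion of base, so ΔM = m × ΔMB = 2.95274 × (+9.08) ≈ 26.8109 billion.

$26.811 billion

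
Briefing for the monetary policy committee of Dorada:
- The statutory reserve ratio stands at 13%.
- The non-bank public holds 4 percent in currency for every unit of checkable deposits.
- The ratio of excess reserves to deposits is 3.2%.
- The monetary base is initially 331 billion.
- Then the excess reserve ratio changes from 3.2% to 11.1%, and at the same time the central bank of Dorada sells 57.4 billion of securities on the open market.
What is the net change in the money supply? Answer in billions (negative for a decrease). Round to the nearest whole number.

-692 billion

Before: m₁ = (1 + 0.04) / (0.13 + 0.032 + 0.04) ≈ 5.1485, MB₁ = 331, so M₁ = 5.1485 × 331 = 1704.1535 billion.
After: m₂ = (1 + 0.04) / (0.13 + 0.111 + 0.04) ≈ 3.7011, MB₂ = 331 − 57.4 = 273.6, so M₂ = 3.7011 × 273.6 ≈ 1012.621 billion.
ΔM = M₂ − M₁ = 1012.621 − 1704.1535 = -691.5325 billion.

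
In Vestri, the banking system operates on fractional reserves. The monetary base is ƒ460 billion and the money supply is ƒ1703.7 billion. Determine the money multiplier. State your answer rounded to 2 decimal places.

3.70

The money multiplier is m = M / MB = 1703.7 / 460 ≈ 3.70370.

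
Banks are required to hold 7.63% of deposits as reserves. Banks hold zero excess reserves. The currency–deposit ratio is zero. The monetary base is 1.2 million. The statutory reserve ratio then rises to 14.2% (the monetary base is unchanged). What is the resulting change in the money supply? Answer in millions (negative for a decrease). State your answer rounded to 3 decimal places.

Initially m₁ = 1 / (0.0763) ≈ 13.10616, so M₁ = 13.10616 × 1.2 ≈ 15.7274 million.
After the change m₂ = 1 / (0.142) ≈ 7.04225, so M₂ = 7.04225 × 1.2 = 8.4507 million.
ΔM = M₂ − M₁ = 8.4507 − 15.7274 = -7.2767 million.

-7.277 million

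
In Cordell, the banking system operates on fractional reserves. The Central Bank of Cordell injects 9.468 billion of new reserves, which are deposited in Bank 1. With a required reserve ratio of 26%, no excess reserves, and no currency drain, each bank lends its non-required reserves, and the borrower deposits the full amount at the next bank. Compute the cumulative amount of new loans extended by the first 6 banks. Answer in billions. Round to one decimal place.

22.5 billion

Bank i lends (1 − rr)^i of the original deposit: Bank 1 lends 9.468·0.7400 ≈ 7.0063, Bank 2 lends 9.468·0.7400² ≈ 5.1847, and so on.
Summing a geometric series: total = 9.468·[0.7400·(1 − 0.7400^6) / (1 − 0.7400)] ≈ 22.5224 billion.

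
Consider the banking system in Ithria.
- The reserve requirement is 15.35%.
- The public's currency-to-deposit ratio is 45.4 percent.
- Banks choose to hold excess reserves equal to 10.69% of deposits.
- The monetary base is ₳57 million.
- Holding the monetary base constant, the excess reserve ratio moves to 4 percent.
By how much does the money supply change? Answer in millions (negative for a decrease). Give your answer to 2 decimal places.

Initially m₁ = (1 + 0.454) / (0.1535 + 0.1069 + 0.454) ≈ 2.03527, so M₁ = 2.03527 × 57 ≈ 116.0104 million.
After the change m₂ = (1 + 0.454) / (0.1535 + 0.04 + 0.454) ≈ 2.24556, so M₂ = 2.24556 × 57 ≈ 127.9969 million.
ΔM = M₂ − M₁ = 127.9969 − 116.0104 = 11.9865 million.

₳11.99 million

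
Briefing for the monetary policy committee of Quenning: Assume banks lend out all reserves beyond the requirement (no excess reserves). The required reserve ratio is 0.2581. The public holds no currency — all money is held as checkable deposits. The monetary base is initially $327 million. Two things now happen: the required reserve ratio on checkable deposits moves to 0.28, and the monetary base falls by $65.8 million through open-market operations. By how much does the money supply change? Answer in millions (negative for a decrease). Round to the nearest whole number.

Before: m₁ = 1 / (0.2581) ≈ 3.8745, MB₁ = 327, so M₁ = 3.8745 × 327 = 1266.9615 million.
After: m₂ = 1 / (0.28) ≈ 3.5714, MB₂ = 327 − 65.8 = 261.2, so M₂ = 3.5714 × 261.2 ≈ 932.8497 million.
ΔM = M₂ − M₁ = 932.8497 − 1266.9615 = -334.1118 million.

-334 million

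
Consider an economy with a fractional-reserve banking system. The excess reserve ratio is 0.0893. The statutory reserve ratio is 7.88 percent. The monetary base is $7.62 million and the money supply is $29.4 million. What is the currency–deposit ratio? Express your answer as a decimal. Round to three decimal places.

Using m = M/MB = 29.4/7.62 ≈ 3.858268. From m = (1 + c)/(c + rr + e), rearranging gives 1 + c = m·(c + rr + e), so c·(1 − m) = m·(rr + e) − 1.
Hence c = [m·(rr + e) − 1]/(1 − m) = [3.858268 × (0.0788 + 0.0893) − 1] / (1 − 3.858268) ≈ 0.122950.

0.123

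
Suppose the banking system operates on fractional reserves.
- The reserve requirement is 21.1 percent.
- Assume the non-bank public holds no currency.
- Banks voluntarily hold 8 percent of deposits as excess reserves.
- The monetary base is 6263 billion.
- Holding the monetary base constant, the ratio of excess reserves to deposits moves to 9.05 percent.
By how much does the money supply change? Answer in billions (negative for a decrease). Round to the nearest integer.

Initially m₁ = 1 / (0.211 + 0.08) ≈ 3.43643, so M₁ = 3.43643 × 6263 ≈ 21522.3611 billion.
After the change m₂ = 1 / (0.211 + 0.0905) ≈ 3.31675, so M₂ = 3.31675 × 6263 ≈ 20772.8052 billion.
ΔM = M₂ − M₁ = 20772.8052 − 21522.3611 = -749.5559 billion.

-750 billion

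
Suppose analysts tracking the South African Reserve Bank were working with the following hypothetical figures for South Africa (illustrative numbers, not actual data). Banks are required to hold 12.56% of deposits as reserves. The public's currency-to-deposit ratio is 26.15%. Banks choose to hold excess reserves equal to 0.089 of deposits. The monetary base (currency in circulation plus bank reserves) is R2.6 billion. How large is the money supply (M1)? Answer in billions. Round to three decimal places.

R6.889 billion

The money multiplier is m = (1 + c) / (rr + e + c) = (1 + 0.2615) / (0.1256 + 0.089 + 0.2615) ≈ 2.64965.
So M = m × MB = 2.64965 × 2.6 ≈ 6.8891 billion.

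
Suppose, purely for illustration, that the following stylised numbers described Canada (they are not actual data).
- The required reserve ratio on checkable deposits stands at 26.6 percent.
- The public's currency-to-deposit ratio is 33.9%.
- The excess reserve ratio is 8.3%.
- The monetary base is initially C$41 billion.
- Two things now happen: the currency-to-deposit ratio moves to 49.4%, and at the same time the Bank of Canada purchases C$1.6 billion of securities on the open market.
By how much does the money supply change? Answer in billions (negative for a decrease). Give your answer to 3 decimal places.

Before: m₁ = (1 + 0.339) / (0.266 + 0.083 + 0.339) ≈ 1.946221, MB₁ = 41, so M₁ = 1.946221 × 41 ≈ 79.7951 billion.
After: m₂ = (1 + 0.494) / (0.266 + 0.083 + 0.494) ≈ 1.772242, MB₂ = 41 + 1.6 = 42.6, so M₂ = 1.772242 × 42.6 ≈ 75.4975 billion.
ΔM = M₂ − M₁ = 75.4975 − 79.7951 = -4.2976 billion.

-4.298 billion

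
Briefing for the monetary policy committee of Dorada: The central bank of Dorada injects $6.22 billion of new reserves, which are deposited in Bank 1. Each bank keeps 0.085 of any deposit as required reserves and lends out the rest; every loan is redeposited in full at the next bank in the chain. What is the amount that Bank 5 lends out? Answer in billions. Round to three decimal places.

Each bank lends a fraction (1 − rr) = 0.9150 of the deposit it receives, so Bank 5 receives 6.22·0.9150^4 and lends 6.22·0.9150^5 ≈ 3.9893 billion.

$3.989 billion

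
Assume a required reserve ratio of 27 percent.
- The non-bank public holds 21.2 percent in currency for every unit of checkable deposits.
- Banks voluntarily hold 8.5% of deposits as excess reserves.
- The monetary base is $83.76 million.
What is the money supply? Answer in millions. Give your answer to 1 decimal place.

The money multiplier is m = (1 + c) / (rr + e + c) = (1 + 0.212) / (0.27 + 0.085 + 0.212) ≈ 2.1376.
So M = m × MB = 2.1376 × 83.76 ≈ 179.0454 million.

$179.0 million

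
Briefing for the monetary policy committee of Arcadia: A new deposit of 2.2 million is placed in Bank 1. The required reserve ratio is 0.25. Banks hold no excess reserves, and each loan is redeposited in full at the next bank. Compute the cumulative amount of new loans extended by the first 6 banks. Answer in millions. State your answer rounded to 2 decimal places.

Bank i lends (1 − rr)^i of the original deposit: Bank 1 lends 2.2·0.7500 = 1.6500, Bank 2 lends 2.2·0.7500² = 1.2375, and so on.
Summing a geometric series: total = 2.2·[0.7500·(1 − 0.7500^6) / (1 − 0.7500)] ≈ 5.4253 million.

5.43 million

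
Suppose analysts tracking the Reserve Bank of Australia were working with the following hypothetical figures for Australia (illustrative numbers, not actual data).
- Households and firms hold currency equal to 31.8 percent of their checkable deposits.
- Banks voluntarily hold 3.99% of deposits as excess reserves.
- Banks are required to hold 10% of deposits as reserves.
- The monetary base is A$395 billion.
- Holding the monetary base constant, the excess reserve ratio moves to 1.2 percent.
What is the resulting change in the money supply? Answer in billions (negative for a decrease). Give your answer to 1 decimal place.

A$73.8 billion

Initially m₁ = (1 + 0.318) / (0.1 + 0.0399 + 0.318) ≈ 2.87836, so M₁ = 2.87836 × 395 = 1136.9522 billion.
After the change m₂ = (1 + 0.318) / (0.1 + 0.012 + 0.318) ≈ 3.06512, so M₂ = 3.06512 × 395 = 1210.7224 billion.
ΔM = M₂ − M₁ = 1210.7224 − 1136.9522 = 73.7702 billion.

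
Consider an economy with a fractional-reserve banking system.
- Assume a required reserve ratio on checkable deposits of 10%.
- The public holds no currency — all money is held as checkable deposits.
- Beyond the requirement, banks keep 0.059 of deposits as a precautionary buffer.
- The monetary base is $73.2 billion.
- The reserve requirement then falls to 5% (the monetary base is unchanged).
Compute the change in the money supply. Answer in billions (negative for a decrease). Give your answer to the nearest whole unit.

$211 billion

Initially m₁ = 1 / (0.1 + 0.059) ≈ 6.2893, so M₁ = 6.2893 × 73.2 ≈ 460.3768 billion.
After the change m₂ = 1 / (0.05 + 0.059) ≈ 9.1743, so M₂ = 9.1743 × 73.2 ≈ 671.5588 billion.
ΔM = M₂ − M₁ = 671.5588 − 460.3768 = 211.182 billion.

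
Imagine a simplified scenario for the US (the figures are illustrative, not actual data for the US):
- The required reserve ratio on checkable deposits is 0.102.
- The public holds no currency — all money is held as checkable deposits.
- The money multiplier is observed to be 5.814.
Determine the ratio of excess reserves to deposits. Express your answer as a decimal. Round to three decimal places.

0.070

Using m = 5.814. Since m = (1 + c)/(c + rr + e), the denominator satisfies c + rr + e = (1 + c)/m = (1 + 0) / 5.814 ≈ 0.171999.
With c = 0 and rr = 0.102, the ratio of excess reserves to deposits is 0.171999 − 0 − 0.102 = 0.069999.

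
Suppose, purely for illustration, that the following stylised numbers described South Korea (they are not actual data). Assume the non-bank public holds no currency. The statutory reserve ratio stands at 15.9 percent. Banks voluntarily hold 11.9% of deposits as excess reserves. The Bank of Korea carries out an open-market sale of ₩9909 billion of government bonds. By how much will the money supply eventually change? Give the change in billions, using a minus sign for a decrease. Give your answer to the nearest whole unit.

-35644 billion

The money multiplier is m = 1 / (rr + e) = 1 / (0.159 + 0.119) ≈ 3.59712.
The sale removes 9909 billion of base, so ΔM = m × ΔMB = 3.59712 × (−9909) ≈ -35643.8621 billion.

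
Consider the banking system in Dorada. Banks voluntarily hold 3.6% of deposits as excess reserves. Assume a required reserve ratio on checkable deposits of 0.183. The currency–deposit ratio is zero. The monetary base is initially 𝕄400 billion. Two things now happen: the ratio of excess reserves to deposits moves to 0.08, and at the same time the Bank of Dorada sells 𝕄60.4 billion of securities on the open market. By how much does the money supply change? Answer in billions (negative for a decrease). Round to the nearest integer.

Before: m₁ = 1 / (0.183 + 0.036) ≈ 4.5662, MB₁ = 400, so M₁ = 4.5662 × 400 = 1826.48 billion.
After: m₂ = 1 / (0.183 + 0.08) ≈ 3.8023, MB₂ = 400 − 60.4 = 339.6, so M₂ = 3.8023 × 339.6 ≈ 1291.2611 billion.
ΔM = M₂ − M₁ = 1291.2611 − 1826.48 = -535.2189 billion.

-535 billion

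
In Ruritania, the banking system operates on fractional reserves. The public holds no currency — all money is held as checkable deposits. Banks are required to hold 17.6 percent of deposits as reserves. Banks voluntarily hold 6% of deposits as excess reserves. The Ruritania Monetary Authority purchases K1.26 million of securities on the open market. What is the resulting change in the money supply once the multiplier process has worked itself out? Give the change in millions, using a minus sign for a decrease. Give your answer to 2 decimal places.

The money multiplier is m = 1 / (rr + e) = 1 / (0.176 + 0.06) ≈ 4.2373.
The purchase adds 1.26 million of base, so ΔM = m × ΔMB = 4.2373 × (+1.26) ≈ 5.339 million.

K5.34 million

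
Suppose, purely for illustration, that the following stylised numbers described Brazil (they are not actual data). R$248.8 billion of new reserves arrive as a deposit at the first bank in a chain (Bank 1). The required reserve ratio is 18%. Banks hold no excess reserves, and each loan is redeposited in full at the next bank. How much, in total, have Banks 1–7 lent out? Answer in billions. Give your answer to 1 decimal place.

Bank i lends (1 − rr)^i of the original deposit: Bank 1 lends 248.8·0.8200 = 204.0160, Bank 2 lends 248.8·0.8200² ≈ 167.2931, and so on.
Summing a geometric series: total = 248.8·[0.8200·(1 − 0.8200^7) / (1 − 0.8200)] ≈ 850.8765 billion.

R$850.9 billion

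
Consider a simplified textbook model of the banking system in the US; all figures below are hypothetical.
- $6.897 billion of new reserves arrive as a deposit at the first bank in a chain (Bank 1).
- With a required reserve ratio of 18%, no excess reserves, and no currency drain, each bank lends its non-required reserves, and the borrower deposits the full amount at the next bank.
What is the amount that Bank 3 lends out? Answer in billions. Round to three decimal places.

Each bank lends a fraction (1 − rr) = 0.8200 of the deposit it receives, so Bank 3 receives 6.897·0.8200^2 and lends 6.897·0.8200^3 ≈ 3.8028 billion.

$3.803 billion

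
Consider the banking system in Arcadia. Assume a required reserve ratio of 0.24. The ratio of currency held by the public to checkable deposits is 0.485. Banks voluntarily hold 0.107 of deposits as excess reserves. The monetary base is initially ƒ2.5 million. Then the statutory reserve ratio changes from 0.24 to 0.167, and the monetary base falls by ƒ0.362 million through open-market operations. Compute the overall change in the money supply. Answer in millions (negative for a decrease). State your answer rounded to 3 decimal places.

Before: m₁ = (1 + 0.485) / (0.24 + 0.107 + 0.485) ≈ 1.78486, MB₁ = 2.5, so M₁ = 1.78486 × 2.5 ≈ 4.4621 million.
After: m₂ = (1 + 0.485) / (0.167 + 0.107 + 0.485) ≈ 1.95652, MB₂ = 2.5 − 0.362 = 2.138, so M₂ = 1.95652 × 2.138 ≈ 4.183 million.
ΔM = M₂ − M₁ = 4.183 − 4.4621 = -0.2791 million.

-0.279 million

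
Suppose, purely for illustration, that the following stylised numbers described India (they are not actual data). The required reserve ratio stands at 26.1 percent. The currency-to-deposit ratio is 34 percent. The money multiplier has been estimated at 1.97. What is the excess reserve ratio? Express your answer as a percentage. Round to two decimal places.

7.92%

Using m = 1.97. Since m = (1 + c)/(c + rr + e), the denominator satisfies c + rr + e = (1 + c)/m = (1 + 0.34) / 1.97 ≈ 0.680203.
With c = 0.34 and rr = 0.261, the excess reserve ratio is 0.680203 − 0.34 − 0.261 = 0.079203.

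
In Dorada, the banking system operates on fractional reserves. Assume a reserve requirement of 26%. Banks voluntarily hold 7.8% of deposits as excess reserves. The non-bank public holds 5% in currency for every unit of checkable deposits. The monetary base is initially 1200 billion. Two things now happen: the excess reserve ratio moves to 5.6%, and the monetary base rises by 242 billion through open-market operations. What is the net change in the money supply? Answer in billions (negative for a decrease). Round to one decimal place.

Before: m₁ = (1 + 0.05) / (0.26 + 0.078 + 0.05) ≈ 2.706186, MB₁ = 1200, so M₁ = 2.706186 × 1200 = 3247.4232 billion.
After: m₂ = (1 + 0.05) / (0.26 + 0.056 + 0.05) ≈ 2.868852, MB₂ = 1200 + 242 = 1442, so M₂ = 2.868852 × 1442 ≈ 4136.8846 billion.
ΔM = M₂ − M₁ = 4136.8846 − 3247.4232 = 889.4614 billion.

889.5 billion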